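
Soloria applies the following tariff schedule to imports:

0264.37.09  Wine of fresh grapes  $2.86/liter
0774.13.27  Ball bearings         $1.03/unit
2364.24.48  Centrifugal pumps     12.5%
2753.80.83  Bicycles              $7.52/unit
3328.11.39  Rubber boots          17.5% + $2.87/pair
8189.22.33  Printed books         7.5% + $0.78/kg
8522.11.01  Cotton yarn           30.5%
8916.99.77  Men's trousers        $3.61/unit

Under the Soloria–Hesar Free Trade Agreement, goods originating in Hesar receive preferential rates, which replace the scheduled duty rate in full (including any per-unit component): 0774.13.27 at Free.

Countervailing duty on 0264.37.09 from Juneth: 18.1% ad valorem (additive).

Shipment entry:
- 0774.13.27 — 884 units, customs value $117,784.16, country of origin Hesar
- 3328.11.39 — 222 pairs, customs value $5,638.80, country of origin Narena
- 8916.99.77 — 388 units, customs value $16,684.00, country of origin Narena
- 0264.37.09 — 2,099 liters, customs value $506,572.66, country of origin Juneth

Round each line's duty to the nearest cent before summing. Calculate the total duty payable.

Line 1 (0774.13.27, Hesar, 884 units, $117,784.16):
Base rate for 0774.13.27 is $1.03/unit.
Origin Hesar qualifies under the Soloria–Hesar agreement and 0774.13.27 is covered: preferential rate Free applies instead.
Duty = $117,784.16 × 0% = $0.00.
Line 2 (3328.11.39, Narena, 222 pairs, $5,638.80):
Base rate for 3328.11.39 is 17.5% + $2.87/pair.
Duty = $5,638.80 × 17.5% + 222 × $2.87 = $1,623.93.
Line 3 (8916.99.77, Narena, 388 units, $16,684.00):
Base rate for 8916.99.77 is $3.61/unit.
Duty = 388 × $3.61 = $1,400.68.
Line 4 (0264.37.09, Juneth, 2,099 liters, $506,572.66):
Base rate for 0264.37.09 is $2.86/liter.
Additional duty on 0264.37.09 from Juneth: +18.1% ad valorem. Applied ad valorem rate = 18.1%.
Duty = $506,572.66 × 18.1% + 2,099 × $2.86 = $97,692.79.
Total = $0.00 + $1,623.93 + $1,400.68 + $97,692.79 = $100,717.40.

$100,717.40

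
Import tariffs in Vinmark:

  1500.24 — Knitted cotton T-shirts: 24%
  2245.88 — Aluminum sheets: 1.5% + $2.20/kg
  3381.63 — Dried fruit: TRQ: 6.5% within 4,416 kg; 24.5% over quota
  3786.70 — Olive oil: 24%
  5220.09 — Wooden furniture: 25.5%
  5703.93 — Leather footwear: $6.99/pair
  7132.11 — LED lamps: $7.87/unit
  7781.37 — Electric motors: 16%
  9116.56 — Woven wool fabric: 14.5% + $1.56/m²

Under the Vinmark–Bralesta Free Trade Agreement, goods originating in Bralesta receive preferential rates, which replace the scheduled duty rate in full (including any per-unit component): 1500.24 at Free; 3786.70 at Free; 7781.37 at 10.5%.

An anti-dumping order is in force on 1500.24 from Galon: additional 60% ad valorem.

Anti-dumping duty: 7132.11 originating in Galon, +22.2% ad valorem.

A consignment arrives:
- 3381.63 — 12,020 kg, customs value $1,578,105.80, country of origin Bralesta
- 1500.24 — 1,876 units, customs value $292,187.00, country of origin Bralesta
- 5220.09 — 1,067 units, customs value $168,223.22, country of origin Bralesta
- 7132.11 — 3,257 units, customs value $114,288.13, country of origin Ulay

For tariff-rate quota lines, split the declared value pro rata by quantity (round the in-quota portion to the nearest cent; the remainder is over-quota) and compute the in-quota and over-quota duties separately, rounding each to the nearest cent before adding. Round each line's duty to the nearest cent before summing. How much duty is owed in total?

$350,805.63

Line 1 (3381.63, Bralesta, 12,020 kg, $1,578,105.80):
Code 3381.63 is under a tariff-rate quota (threshold 4,416 kg). In-quota: 4,416 kg at 6.5%; over-quota: 7,604 kg at 24.5%.
Pro-rata value split: in-quota = $1,578,105.80 × 4,416/12,020 = $579,776.64; over-quota = $1,578,105.80 − $579,776.64 = $998,329.16.
In-quota duty = $579,776.64 × 6.5% = $37,685.48. Over-quota duty = $998,329.16 × 24.5% = $244,590.64.
Line duty = $37,685.48 + $244,590.64 = $282,276.12.
Line 2 (1500.24, Bralesta, 1,876 units, $292,187.00):
Base rate for 1500.24 is 24%.
Origin Bralesta qualifies under the Vinmark–Bralesta agreement and 1500.24 is covered: preferential rate Free applies instead.
The additional-duty order on 1500.24 targets Galon, not Bralesta; it does not apply.
Duty = $292,187.00 × 0% = $0.00.
Line 3 (5220.09, Bralesta, 1,067 units, $168,223.22):
Base rate for 5220.09 is 25.5%.
Origin Bralesta is the FTA partner but 5220.09 is not on the preference list; base rate stands.
Duty = $168,223.22 × 25.5% = $42,896.92.
Line 4 (7132.11, Ulay, 3,257 units, $114,288.13):
Base rate for 7132.11 is $7.87/unit.
The additional-duty order on 7132.11 targets Galon, not Ulay; it does not apply.
Duty = 3,257 × $7.87 = $25,632.59.
Total = $282,276.12 + $0.00 + $42,896.92 + $25,632.59 = $350,805.63.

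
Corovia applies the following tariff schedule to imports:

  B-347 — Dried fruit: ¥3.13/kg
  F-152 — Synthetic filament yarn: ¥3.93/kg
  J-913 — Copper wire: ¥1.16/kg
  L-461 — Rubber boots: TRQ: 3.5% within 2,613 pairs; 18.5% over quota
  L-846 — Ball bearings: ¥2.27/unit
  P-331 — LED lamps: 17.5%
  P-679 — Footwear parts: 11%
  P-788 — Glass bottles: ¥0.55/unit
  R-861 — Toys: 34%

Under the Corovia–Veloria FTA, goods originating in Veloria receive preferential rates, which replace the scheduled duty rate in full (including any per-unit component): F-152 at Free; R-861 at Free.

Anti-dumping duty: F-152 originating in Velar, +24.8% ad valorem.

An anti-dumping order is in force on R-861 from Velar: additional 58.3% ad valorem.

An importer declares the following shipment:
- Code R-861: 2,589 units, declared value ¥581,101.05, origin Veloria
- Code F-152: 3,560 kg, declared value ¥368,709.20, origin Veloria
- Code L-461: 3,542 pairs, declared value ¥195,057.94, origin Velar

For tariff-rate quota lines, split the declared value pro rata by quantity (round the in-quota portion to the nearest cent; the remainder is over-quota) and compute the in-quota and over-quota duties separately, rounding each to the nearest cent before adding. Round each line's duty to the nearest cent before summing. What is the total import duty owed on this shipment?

¥14,501.04

Line 1 (R-861, Veloria, 2,589 units, ¥581,101.05):
Base rate for R-861 is 34%.
Origin Veloria qualifies under the Corovia–Veloria agreement and R-861 is covered: preferential rate Free applies instead.
The additional-duty order on R-861 targets Velar, not Veloria; it does not apply.
Duty = ¥581,101.05 × 0% = ¥0.00.
Line 2 (F-152, Veloria, 3,560 kg, ¥368,709.20):
Base rate for F-152 is ¥3.93/kg.
Origin Veloria qualifies under the Corovia–Veloria agreement and F-152 is covered: preferential rate Free applies instead.
The additional-duty order on F-152 targets Velar, not Veloria; it does not apply.
Duty = ¥368,709.20 × 0% = ¥0.00.
Line 3 (L-461, Velar, 3,542 pairs, ¥195,057.94):
Code L-461 is under a tariff-rate quota (threshold 2,613 pairs). In-quota: 2,613 pairs at 3.5%; over-quota: 929 pairs at 18.5%.
Pro-rata value split: in-quota = ¥195,057.94 × 2,613/3,542 = ¥143,897.91; over-quota = ¥195,057.94 − ¥143,897.91 = ¥51,160.03.
In-quota duty = ¥143,897.91 × 3.5% = ¥5,036.43. Over-quota duty = ¥51,160.03 × 18.5% = ¥9,464.61.
Line duty = ¥5,036.43 + ¥9,464.61 = ¥14,501.04.
Total = ¥0.00 + ¥0.00 + ¥14,501.04 = ¥14,501.04.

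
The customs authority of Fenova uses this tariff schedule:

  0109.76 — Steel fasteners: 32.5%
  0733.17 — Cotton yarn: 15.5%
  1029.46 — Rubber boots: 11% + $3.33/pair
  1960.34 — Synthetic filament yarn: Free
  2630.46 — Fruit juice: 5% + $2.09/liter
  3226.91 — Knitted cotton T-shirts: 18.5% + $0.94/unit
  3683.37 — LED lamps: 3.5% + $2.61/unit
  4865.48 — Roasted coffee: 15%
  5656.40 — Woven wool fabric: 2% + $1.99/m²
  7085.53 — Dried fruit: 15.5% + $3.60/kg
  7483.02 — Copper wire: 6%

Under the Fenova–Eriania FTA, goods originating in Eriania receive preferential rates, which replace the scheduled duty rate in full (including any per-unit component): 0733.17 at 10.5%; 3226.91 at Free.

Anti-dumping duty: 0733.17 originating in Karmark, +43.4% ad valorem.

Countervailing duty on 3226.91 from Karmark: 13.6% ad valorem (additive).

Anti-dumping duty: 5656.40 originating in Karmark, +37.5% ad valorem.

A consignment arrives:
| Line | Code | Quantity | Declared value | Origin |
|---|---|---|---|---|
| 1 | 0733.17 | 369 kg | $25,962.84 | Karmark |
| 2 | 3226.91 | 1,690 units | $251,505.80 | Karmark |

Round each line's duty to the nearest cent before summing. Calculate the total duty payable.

Line 1 (0733.17, Karmark, 369 kg, $25,962.84):
Base rate for 0733.17 is 15.5%.
0733.17 has an FTA preferential rate, but origin Karmark is not Eriania; base rate stands.
Additional duty on 0733.17 from Karmark: +43.4%. Applied ad valorem rate: 15.5% + 43.4% = 58.9%.
Duty = $25,962.84 × 58.9% = $15,292.11.
Line 2 (3226.91, Karmark, 1,690 units, $251,505.80):
Base rate for 3226.91 is 18.5% + $0.94/unit.
3226.91 has an FTA preferential rate, but origin Karmark is not Eriania; base rate stands.
Additional duty on 3226.91 from Karmark: +13.6%. Applied ad valorem rate: 18.5% + 13.6% = 32.1%.
Duty = $251,505.80 × 32.1% + 1,690 × $0.94 = $82,321.96.
Total = $15,292.11 + $82,321.96 = $97,614.07.

$97,614.07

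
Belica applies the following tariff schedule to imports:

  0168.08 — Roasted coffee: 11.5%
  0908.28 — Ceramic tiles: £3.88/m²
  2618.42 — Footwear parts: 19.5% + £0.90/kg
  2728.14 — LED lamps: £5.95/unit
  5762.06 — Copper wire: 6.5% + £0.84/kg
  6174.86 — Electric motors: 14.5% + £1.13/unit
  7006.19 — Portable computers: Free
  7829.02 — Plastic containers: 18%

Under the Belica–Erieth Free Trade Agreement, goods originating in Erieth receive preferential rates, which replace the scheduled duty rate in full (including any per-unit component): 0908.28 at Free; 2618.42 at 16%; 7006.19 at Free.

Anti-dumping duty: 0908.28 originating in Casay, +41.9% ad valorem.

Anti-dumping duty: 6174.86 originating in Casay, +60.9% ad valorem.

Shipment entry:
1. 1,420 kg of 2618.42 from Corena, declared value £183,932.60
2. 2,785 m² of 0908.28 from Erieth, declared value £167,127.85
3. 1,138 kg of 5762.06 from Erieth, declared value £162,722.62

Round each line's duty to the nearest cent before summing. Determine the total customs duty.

£48,677.75

Line 1 (2618.42, Corena, 1,420 kg, £183,932.60):
Base rate for 2618.42 is 19.5% + £0.90/kg.
2618.42 has an FTA preferential rate, but origin Corena is not Erieth; base rate stands.
Duty = £183,932.60 × 19.5% + 1,420 × £0.90 = £37,144.86.
Line 2 (0908.28, Erieth, 2,785 m², £167,127.85):
Base rate for 0908.28 is £3.88/m².
Origin Erieth qualifies under the Belica–Erieth agreement and 0908.28 is covered: preferential rate Free applies instead.
The additional-duty order on 0908.28 targets Casay, not Erieth; it does not apply.
Duty = £167,127.85 × 0% = £0.00.
Line 3 (5762.06, Erieth, 1,138 kg, £162,722.62):
Base rate for 5762.06 is 6.5% + £0.84/kg.
Origin Erieth is the FTA partner but 5762.06 is not on the preference list; base rate stands.
Duty = £162,722.62 × 6.5% + 1,138 × £0.84 = £11,532.89.
Total = £37,144.86 + £0.00 + £11,532.89 = £48,677.75.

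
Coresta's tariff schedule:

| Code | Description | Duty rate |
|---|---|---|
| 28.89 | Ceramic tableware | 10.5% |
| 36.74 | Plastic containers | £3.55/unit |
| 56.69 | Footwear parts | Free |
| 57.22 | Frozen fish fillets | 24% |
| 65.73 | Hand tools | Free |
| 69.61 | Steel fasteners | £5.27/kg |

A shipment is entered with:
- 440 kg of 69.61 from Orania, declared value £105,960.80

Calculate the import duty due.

Line 1 (69.61, Orania, 440 kg, £105,960.80):
Base rate for 69.61 is £5.27/kg.
Duty = 440 × £5.27 = £2,318.80.

£2,318.80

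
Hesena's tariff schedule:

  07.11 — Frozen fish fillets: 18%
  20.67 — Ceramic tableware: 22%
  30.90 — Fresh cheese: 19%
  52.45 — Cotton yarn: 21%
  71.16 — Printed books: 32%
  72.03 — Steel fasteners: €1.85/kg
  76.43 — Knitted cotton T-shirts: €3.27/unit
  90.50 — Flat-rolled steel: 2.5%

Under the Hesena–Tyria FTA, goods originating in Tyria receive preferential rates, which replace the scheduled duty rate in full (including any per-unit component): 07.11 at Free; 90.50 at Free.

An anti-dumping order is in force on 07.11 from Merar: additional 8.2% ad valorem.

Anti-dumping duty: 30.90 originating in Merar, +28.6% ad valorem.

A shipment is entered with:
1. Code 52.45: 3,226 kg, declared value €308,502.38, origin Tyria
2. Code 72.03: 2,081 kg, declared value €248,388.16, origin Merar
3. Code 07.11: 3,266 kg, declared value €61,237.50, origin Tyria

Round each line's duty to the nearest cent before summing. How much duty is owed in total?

Line 1 (52.45, Tyria, 3,226 kg, €308,502.38):
Base rate for 52.45 is 21%.
Origin Tyria is the FTA partner but 52.45 is not on the preference list; base rate stands.
Duty = €308,502.38 × 21% = €64,785.50.
Line 2 (72.03, Merar, 2,081 kg, €248,388.16):
Base rate for 72.03 is €1.85/kg.
Duty = 2,081 × €1.85 = €3,849.85.
Line 3 (07.11, Tyria, 3,266 kg, €61,237.50):
Base rate for 07.11 is 18%.
Origin Tyria qualifies under the Hesena–Tyria agreement and 07.11 is covered: preferential rate Free applies instead.
The additional-duty order on 07.11 targets Merar, not Tyria; it does not apply.
Duty = €61,237.50 × 0% = €0.00.
Total = €64,785.50 + €3,849.85 + €0.00 = €68,635.35.

€68,635.35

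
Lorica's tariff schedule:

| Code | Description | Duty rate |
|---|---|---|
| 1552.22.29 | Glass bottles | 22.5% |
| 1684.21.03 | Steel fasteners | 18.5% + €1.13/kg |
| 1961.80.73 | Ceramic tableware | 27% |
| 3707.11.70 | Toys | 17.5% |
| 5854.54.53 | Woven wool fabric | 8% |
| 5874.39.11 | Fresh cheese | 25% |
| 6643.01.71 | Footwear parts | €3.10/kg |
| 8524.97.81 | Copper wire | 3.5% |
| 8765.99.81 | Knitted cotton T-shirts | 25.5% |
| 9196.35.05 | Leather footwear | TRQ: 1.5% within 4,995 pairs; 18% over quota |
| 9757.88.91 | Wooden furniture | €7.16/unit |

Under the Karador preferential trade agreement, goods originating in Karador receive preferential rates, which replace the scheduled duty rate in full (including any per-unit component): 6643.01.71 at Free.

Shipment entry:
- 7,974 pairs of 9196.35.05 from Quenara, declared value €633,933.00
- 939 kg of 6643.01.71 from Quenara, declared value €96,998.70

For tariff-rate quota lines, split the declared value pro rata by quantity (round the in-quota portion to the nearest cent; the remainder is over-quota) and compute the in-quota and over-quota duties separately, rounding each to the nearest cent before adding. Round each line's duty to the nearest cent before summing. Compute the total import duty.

Line 1 (9196.35.05, Quenara, 7,974 pairs, €633,933.00):
Code 9196.35.05 is under a tariff-rate quota (threshold 4,995 pairs). In-quota: 4,995 pairs at 1.5%; over-quota: 2,979 pairs at 18%.
Pro-rata value split: in-quota = €633,933.00 × 4,995/7,974 = €397,102.50; over-quota = €633,933.00 − €397,102.50 = €236,830.50.
In-quota duty = €397,102.50 × 1.5% = €5,956.54. Over-quota duty = €236,830.50 × 18% = €42,629.49.
Line duty = €5,956.54 + €42,629.49 = €48,586.03.
Line 2 (6643.01.71, Quenara, 939 kg, €96,998.70):
Base rate for 6643.01.71 is €3.10/kg.
6643.01.71 has an FTA preferential rate, but origin Quenara is not Karador; base rate stands.
Duty = 939 × €3.10 = €2,910.90.
Total = €48,586.03 + €2,910.90 = €51,496.93.

€51,496.93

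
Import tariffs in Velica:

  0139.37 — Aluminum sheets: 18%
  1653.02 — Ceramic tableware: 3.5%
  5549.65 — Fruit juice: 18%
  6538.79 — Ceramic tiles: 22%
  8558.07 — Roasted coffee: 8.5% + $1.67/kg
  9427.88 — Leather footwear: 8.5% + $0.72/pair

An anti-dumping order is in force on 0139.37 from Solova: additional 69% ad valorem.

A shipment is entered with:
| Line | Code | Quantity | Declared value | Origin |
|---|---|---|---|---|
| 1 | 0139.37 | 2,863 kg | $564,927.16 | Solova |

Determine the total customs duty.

$491,486.63

Line 1 (0139.37, Solova, 2,863 kg, $564,927.16):
Base rate for 0139.37 is 18%.
Additional duty on 0139.37 from Solova: +69%. Applied ad valorem rate: 18% + 69% = 87%.
Duty = $564,927.16 × 87% = $491,486.63.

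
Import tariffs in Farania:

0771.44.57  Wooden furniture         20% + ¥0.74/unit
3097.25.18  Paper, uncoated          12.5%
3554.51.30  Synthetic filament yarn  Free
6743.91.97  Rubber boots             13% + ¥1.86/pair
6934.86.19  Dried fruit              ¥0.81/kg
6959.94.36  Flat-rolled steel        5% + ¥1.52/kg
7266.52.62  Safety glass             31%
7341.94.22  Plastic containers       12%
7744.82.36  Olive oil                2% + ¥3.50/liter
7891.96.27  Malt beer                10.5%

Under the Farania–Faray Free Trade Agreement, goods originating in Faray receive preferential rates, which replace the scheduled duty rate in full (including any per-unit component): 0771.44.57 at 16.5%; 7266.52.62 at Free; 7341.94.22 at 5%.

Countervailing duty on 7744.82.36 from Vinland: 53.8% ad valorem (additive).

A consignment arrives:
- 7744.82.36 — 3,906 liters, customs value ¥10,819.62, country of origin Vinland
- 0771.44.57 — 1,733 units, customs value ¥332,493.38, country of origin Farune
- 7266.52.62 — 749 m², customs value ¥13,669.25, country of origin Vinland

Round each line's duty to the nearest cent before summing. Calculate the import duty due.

Line 1 (7744.82.36, Vinland, 3,906 liters, ¥10,819.62):
Base rate for 7744.82.36 is 2% + ¥3.50/liter.
Additional duty on 7744.82.36 from Vinland: +53.8%. Applied ad valorem rate: 2% + 53.8% = 55.8%.
Duty = ¥10,819.62 × 55.8% + 3,906 × ¥3.50 = ¥19,708.35.
Line 2 (0771.44.57, Farune, 1,733 units, ¥332,493.38):
Base rate for 0771.44.57 is 20% + ¥0.74/unit.
0771.44.57 has an FTA preferential rate, but origin Farune is not Faray; base rate stands.
Duty = ¥332,493.38 × 20% + 1,733 × ¥0.74 = ¥67,781.10.
Line 3 (7266.52.62, Vinland, 749 m², ¥13,669.25):
Base rate for 7266.52.62 is 31%.
7266.52.62 has an FTA preferential rate, but origin Vinland is not Faray; base rate stands.
Duty = ¥13,669.25 × 31% = ¥4,237.47.
Total = ¥19,708.35 + ¥67,781.10 + ¥4,237.47 = ¥91,726.92.

¥91,726.92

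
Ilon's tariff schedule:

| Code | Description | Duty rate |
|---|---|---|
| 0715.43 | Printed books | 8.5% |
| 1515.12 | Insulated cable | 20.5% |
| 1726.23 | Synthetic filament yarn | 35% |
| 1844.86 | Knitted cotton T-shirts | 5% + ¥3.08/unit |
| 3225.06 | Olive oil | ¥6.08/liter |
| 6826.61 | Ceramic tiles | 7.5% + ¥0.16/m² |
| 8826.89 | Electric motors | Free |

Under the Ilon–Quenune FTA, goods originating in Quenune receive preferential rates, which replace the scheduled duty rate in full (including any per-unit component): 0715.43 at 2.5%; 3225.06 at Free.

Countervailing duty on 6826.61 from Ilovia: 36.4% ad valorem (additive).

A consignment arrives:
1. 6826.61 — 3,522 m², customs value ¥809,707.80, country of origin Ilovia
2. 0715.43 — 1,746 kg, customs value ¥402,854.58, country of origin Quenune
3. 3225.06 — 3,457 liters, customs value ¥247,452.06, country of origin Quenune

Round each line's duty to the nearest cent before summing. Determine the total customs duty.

Line 1 (6826.61, Ilovia, 3,522 m², ¥809,707.80):
Base rate for 6826.61 is 7.5% + ¥0.16/m².
Additional duty on 6826.61 from Ilovia: +36.4%. Applied ad valorem rate: 7.5% + 36.4% = 43.9%.
Duty = ¥809,707.80 × 43.9% + 3,522 × ¥0.16 = ¥356,025.24.
Line 2 (0715.43, Quenune, 1,746 kg, ¥402,854.58):
Base rate for 0715.43 is 8.5%.
Origin Quenune qualifies under the Ilon–Quenune agreement and 0715.43 is covered: preferential rate 2.5% applies instead.
Duty = ¥402,854.58 × 2.5% = ¥10,071.36.
Line 3 (3225.06, Quenune, 3,457 liters, ¥247,452.06):
Base rate for 3225.06 is ¥6.08/liter.
Origin Quenune qualifies under the Ilon–Quenune agreement and 3225.06 is covered: preferential rate Free applies instead.
Duty = ¥247,452.06 × 0% = ¥0.00.
Total = ¥356,025.24 + ¥10,071.36 + ¥0.00 = ¥366,096.60.

¥366,096.60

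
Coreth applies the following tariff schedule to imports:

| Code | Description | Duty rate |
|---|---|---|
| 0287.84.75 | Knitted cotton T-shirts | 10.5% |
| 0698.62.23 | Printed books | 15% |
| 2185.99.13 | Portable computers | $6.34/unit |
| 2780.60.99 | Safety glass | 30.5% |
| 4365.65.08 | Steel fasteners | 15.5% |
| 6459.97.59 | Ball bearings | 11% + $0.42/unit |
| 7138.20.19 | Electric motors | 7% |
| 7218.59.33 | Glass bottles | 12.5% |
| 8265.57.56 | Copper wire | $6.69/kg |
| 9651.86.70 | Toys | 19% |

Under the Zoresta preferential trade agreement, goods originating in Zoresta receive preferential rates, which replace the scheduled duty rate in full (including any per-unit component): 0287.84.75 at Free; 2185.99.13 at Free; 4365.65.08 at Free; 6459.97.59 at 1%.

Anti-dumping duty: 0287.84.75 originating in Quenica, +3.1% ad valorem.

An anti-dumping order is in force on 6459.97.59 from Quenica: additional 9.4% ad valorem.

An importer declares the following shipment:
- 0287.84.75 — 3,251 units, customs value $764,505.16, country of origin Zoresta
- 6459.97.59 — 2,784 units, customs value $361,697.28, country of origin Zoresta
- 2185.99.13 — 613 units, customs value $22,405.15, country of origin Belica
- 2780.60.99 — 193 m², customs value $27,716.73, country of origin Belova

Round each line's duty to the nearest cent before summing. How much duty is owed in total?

Line 1 (0287.84.75, Zoresta, 3,251 units, $764,505.16):
Base rate for 0287.84.75 is 10.5%.
Origin Zoresta qualifies under the Coreth–Zoresta agreement and 0287.84.75 is covered: preferential rate Free applies instead.
The additional-duty order on 0287.84.75 targets Quenica, not Zoresta; it does not apply.
Duty = $764,505.16 × 0% = $0.00.
Line 2 (6459.97.59, Zoresta, 2,784 units, $361,697.28):
Base rate for 6459.97.59 is 11% + $0.42/unit.
Origin Zoresta qualifies under the Coreth–Zoresta agreement and 6459.97.59 is covered: preferential rate 1% applies instead.
The additional-duty order on 6459.97.59 targets Quenica, not Zoresta; it does not apply.
Duty = $361,697.28 × 1% = $3,616.97.
Line 3 (2185.99.13, Belica, 613 units, $22,405.15):
Base rate for 2185.99.13 is $6.34/unit.
2185.99.13 has an FTA preferential rate, but origin Belica is not Zoresta; base rate stands.
Duty = 613 × $6.34 = $3,886.42.
Line 4 (2780.60.99, Belova, 193 m², $27,716.73):
Base rate for 2780.60.99 is 30.5%.
Duty = $27,716.73 × 30.5% = $8,453.60.
Total = $0.00 + $3,616.97 + $3,886.42 + $8,453.60 = $15,956.99.

$15,956.99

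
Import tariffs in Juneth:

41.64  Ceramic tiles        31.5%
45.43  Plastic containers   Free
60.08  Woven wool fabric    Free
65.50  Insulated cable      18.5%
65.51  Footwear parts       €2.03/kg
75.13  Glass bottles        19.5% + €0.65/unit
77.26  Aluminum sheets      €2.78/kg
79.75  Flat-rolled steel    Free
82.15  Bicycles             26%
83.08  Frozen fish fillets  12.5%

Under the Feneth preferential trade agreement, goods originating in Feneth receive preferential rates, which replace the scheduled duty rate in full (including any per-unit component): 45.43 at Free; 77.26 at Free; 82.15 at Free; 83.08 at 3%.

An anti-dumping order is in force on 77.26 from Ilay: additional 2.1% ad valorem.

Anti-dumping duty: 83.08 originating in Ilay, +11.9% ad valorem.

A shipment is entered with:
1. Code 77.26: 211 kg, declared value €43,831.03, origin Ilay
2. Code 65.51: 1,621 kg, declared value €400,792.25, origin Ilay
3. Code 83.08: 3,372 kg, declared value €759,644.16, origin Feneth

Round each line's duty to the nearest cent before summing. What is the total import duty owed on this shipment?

€27,586.98

Line 1 (77.26, Ilay, 211 kg, €43,831.03):
Base rate for 77.26 is €2.78/kg.
77.26 has an FTA preferential rate, but origin Ilay is not Feneth; base rate stands.
Additional duty on 77.26 from Ilay: +2.1% ad valorem. Applied ad valorem rate = 2.1%.
Duty = €43,831.03 × 2.1% + 211 × €2.78 = €1,507.03.
Line 2 (65.51, Ilay, 1,621 kg, €400,792.25):
Base rate for 65.51 is €2.03/kg.
Duty = 1,621 × €2.03 = €3,290.63.
Line 3 (83.08, Feneth, 3,372 kg, €759,644.16):
Base rate for 83.08 is 12.5%.
Origin Feneth qualifies under the Juneth–Feneth agreement and 83.08 is covered: preferential rate 3% applies instead.
The additional-duty order on 83.08 targets Ilay, not Feneth; it does not apply.
Duty = €759,644.16 × 3% = €22,789.32.
Total = €1,507.03 + €3,290.63 + €22,789.32 = €27,586.98.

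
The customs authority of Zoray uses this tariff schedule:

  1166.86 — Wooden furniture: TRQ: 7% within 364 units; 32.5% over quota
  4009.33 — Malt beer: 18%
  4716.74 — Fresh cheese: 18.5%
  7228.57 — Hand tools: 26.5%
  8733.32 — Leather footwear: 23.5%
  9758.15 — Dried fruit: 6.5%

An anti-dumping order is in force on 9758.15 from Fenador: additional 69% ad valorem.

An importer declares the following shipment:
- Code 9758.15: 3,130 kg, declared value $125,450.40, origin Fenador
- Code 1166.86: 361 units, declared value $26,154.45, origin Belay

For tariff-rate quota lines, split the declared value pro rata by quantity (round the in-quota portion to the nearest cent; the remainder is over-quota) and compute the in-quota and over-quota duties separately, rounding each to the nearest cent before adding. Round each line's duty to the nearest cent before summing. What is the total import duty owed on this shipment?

Line 1 (9758.15, Fenador, 3,130 kg, $125,450.40):
Base rate for 9758.15 is 6.5%.
Additional duty on 9758.15 from Fenador: +69%. Applied ad valorem rate: 6.5% + 69% = 75.5%.
Duty = $125,450.40 × 75.5% = $94,715.05.
Line 2 (1166.86, Belay, 361 units, $26,154.45):
Code 1166.86 is under a tariff-rate quota (threshold 364 units). Quantity 361 units is within the quota, so the in-quota rate 7% applies to the full value.
Duty = $26,154.45 × 7% = $1,830.81.
Total = $94,715.05 + $1,830.81 = $96,545.86.

$96,545.86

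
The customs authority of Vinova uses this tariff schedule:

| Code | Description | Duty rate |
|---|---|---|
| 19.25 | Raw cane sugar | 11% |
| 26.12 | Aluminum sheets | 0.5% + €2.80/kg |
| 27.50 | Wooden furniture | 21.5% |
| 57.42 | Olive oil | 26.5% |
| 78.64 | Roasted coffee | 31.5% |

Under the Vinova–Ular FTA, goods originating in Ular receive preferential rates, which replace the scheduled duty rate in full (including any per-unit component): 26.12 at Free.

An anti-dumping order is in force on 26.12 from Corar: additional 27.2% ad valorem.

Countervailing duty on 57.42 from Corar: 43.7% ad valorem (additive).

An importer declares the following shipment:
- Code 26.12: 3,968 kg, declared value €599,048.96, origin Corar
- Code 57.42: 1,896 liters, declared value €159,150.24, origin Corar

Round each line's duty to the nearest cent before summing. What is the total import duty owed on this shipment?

€288,770.43

Line 1 (26.12, Corar, 3,968 kg, €599,048.96):
Base rate for 26.12 is 0.5% + €2.80/kg.
26.12 has an FTA preferential rate, but origin Corar is not Ular; base rate stands.
Additional duty on 26.12 from Corar: +27.2%. Applied ad valorem rate: 0.5% + 27.2% = 27.7%.
Duty = €599,048.96 × 27.7% + 3,968 × €2.80 = €177,046.96.
Line 2 (57.42, Corar, 1,896 liters, €159,150.24):
Base rate for 57.42 is 26.5%.
Additional duty on 57.42 from Corar: +43.7%. Applied ad valorem rate: 26.5% + 43.7% = 70.2%.
Duty = €159,150.24 × 70.2% = €111,723.47.
Total = €177,046.96 + €111,723.47 = €288,770.43.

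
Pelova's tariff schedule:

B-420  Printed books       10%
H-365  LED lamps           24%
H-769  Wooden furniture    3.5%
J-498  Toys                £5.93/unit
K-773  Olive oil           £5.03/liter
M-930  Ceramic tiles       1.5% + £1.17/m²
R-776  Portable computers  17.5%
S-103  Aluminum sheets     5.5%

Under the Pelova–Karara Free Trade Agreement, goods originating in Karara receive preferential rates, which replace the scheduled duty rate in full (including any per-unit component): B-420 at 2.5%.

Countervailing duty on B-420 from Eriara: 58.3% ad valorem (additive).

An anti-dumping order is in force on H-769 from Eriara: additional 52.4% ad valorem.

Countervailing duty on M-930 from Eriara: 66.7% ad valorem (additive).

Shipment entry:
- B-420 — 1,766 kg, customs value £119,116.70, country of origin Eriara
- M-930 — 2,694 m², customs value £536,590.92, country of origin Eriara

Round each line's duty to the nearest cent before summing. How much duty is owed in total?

Line 1 (B-420, Eriara, 1,766 kg, £119,116.70):
Base rate for B-420 is 10%.
B-420 has an FTA preferential rate, but origin Eriara is not Karara; base rate stands.
Additional duty on B-420 from Eriara: +58.3%. Applied ad valorem rate: 10% + 58.3% = 68.3%.
Duty = £119,116.70 × 68.3% = £81,356.71.
Line 2 (M-930, Eriara, 2,694 m², £536,590.92):
Base rate for M-930 is 1.5% + £1.17/m².
Additional duty on M-930 from Eriara: +66.7%. Applied ad valorem rate: 1.5% + 66.7% = 68.2%.
Duty = £536,590.92 × 68.2% + 2,694 × £1.17 = £369,106.99.
Total = £81,356.71 + £369,106.99 = £450,463.70.

£450,463.70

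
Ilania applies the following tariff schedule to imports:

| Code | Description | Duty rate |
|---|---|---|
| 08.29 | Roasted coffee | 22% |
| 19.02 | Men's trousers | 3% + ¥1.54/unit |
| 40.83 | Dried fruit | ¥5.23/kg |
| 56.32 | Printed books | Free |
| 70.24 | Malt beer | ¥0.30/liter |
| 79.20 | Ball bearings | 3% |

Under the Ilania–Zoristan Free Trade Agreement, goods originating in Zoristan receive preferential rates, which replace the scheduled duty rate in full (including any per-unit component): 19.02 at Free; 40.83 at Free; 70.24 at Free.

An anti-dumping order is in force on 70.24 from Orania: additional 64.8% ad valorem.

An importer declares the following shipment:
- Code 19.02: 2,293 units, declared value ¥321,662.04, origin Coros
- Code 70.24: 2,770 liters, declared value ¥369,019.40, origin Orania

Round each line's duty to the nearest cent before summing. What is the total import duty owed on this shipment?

Line 1 (19.02, Coros, 2,293 units, ¥321,662.04):
Base rate for 19.02 is 3% + ¥1.54/unit.
19.02 has an FTA preferential rate, but origin Coros is not Zoristan; base rate stands.
Duty = ¥321,662.04 × 3% + 2,293 × ¥1.54 = ¥13,181.08.
Line 2 (70.24, Orania, 2,770 liters, ¥369,019.40):
Base rate for 70.24 is ¥0.30/liter.
70.24 has an FTA preferential rate, but origin Orania is not Zoristan; base rate stands.
Additional duty on 70.24 from Orania: +64.8% ad valorem. Applied ad valorem rate = 64.8%.
Duty = ¥369,019.40 × 64.8% + 2,770 × ¥0.30 = ¥239,955.57.
Total = ¥13,181.08 + ¥239,955.57 = ¥253,136.65.

¥253,136.65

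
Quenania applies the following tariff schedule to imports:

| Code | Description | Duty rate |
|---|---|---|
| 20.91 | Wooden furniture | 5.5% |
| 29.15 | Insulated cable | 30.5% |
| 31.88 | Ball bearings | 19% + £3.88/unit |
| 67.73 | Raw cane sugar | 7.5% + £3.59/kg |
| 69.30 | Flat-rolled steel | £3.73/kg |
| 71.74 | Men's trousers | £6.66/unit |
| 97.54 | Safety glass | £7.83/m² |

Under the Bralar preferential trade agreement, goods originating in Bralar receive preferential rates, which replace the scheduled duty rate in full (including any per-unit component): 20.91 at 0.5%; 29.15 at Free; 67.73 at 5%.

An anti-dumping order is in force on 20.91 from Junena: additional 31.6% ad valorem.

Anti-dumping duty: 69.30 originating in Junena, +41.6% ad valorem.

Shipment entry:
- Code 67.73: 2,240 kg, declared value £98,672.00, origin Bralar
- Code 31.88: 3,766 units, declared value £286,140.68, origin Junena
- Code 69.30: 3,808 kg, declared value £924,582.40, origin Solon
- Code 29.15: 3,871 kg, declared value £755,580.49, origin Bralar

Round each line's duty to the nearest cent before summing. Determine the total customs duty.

£88,116.25

Line 1 (67.73, Bralar, 2,240 kg, £98,672.00):
Base rate for 67.73 is 7.5% + £3.59/kg.
Origin Bralar qualifies under the Quenania–Bralar agreement and 67.73 is covered: preferential rate 5% applies instead.
Duty = £98,672.00 × 5% = £4,933.60.
Line 2 (31.88, Junena, 3,766 units, £286,140.68):
Base rate for 31.88 is 19% + £3.88/unit.
Duty = £286,140.68 × 19% + 3,766 × £3.88 = £68,978.81.
Line 3 (69.30, Solon, 3,808 kg, £924,582.40):
Base rate for 69.30 is £3.73/kg.
The additional-duty order on 69.30 targets Junena, not Solon; it does not apply.
Duty = 3,808 × £3.73 = £14,203.84.
Line 4 (29.15, Bralar, 3,871 kg, £755,580.49):
Base rate for 29.15 is 30.5%.
Origin Bralar qualifies under the Quenania–Bralar agreement and 29.15 is covered: preferential rate Free applies instead.
Duty = £755,580.49 × 0% = £0.00.
Total = £4,933.60 + £68,978.81 + £14,203.84 + £0.00 = £88,116.25.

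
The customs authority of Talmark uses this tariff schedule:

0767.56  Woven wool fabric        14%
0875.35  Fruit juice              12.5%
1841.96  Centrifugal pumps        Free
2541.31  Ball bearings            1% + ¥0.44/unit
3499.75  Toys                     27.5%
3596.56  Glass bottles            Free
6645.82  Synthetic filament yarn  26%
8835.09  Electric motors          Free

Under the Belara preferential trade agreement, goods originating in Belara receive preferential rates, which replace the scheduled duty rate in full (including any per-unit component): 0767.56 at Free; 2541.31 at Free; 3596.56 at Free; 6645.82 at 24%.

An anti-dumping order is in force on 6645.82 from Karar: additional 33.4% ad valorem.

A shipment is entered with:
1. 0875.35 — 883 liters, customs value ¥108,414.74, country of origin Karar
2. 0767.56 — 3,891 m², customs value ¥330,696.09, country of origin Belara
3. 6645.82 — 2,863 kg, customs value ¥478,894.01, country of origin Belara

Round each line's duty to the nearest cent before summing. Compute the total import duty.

¥128,486.40

Line 1 (0875.35, Karar, 883 liters, ¥108,414.74):
Base rate for 0875.35 is 12.5%.
Duty = ¥108,414.74 × 12.5% = ¥13,551.84.
Line 2 (0767.56, Belara, 3,891 m², ¥330,696.09):
Base rate for 0767.56 is 14%.
Origin Belara qualifies under the Talmark–Belara agreement and 0767.56 is covered: preferential rate Free applies instead.
Duty = ¥330,696.09 × 0% = ¥0.00.
Line 3 (6645.82, Belara, 2,863 kg, ¥478,894.01):
Base rate for 6645.82 is 26%.
Origin Belara qualifies under the Talmark–Belara agreement and 6645.82 is covered: preferential rate 24% applies instead.
The additional-duty order on 6645.82 targets Karar, not Belara; it does not apply.
Duty = ¥478,894.01 × 24% = ¥114,934.56.
Total = ¥13,551.84 + ¥0.00 + ¥114,934.56 = ¥128,486.40.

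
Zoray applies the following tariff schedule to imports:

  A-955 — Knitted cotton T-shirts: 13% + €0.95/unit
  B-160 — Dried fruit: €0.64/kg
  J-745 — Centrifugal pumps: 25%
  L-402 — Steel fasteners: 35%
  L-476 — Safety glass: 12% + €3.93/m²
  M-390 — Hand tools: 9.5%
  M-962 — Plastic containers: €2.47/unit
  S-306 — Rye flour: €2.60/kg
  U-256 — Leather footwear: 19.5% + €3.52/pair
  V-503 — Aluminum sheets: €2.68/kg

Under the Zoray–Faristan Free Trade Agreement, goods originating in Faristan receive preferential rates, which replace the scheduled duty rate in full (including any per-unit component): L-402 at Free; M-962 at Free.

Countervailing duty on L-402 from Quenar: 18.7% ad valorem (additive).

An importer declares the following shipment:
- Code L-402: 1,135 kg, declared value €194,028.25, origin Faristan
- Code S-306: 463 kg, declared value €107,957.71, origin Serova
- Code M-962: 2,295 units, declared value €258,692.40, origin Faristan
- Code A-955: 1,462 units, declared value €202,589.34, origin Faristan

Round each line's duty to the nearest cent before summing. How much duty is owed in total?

Line 1 (L-402, Faristan, 1,135 kg, €194,028.25):
Base rate for L-402 is 35%.
Origin Faristan qualifies under the Zoray–Faristan agreement and L-402 is covered: preferential rate Free applies instead.
The additional-duty order on L-402 targets Quenar, not Faristan; it does not apply.
Duty = €194,028.25 × 0% = €0.00.
Line 2 (S-306, Serova, 463 kg, €107,957.71):
Base rate for S-306 is €2.60/kg.
Duty = 463 × €2.60 = €1,203.80.
Line 3 (M-962, Faristan, 2,295 units, €258,692.40):
Base rate for M-962 is €2.47/unit.
Origin Faristan qualifies under the Zoray–Faristan agreement and M-962 is covered: preferential rate Free applies instead.
Duty = €258,692.40 × 0% = €0.00.
Line 4 (A-955, Faristan, 1,462 units, €202,589.34):
Base rate for A-955 is 13% + €0.95/unit.
Origin Faristan is the FTA partner but A-955 is not on the preference list; base rate stands.
Duty = €202,589.34 × 13% + 1,462 × €0.95 = €27,725.51.
Total = €0.00 + €1,203.80 + €0.00 + €27,725.51 = €28,929.31.

€28,929.31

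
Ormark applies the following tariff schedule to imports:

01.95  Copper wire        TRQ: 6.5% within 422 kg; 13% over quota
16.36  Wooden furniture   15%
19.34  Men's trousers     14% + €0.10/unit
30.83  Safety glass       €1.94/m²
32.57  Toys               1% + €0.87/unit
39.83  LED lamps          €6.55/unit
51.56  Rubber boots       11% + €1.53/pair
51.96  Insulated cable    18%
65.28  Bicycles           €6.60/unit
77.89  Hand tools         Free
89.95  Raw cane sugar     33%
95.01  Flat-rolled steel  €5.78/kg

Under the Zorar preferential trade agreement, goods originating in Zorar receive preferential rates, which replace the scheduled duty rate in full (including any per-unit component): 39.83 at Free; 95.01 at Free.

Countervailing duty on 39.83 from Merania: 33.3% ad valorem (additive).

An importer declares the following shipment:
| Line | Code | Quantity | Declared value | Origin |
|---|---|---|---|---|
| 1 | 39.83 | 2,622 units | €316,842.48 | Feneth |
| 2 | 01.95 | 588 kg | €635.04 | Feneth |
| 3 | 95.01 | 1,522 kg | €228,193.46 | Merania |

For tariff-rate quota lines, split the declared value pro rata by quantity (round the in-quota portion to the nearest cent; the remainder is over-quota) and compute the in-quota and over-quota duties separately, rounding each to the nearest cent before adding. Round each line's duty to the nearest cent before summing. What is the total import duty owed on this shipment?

Line 1 (39.83, Feneth, 2,622 units, €316,842.48):
Base rate for 39.83 is €6.55/unit.
39.83 has an FTA preferential rate, but origin Feneth is not Zorar; base rate stands.
The additional-duty order on 39.83 targets Merania, not Feneth; it does not apply.
Duty = 2,622 × €6.55 = €17,174.10.
Line 2 (01.95, Feneth, 588 kg, €635.04):
Code 01.95 is under a tariff-rate quota (threshold 422 kg). In-quota: 422 kg at 6.5%; over-quota: 166 kg at 13%.
Pro-rata value split: in-quota = €635.04 × 422/588 = €455.76; over-quota = €635.04 − €455.76 = €179.28.
In-quota duty = €455.76 × 6.5% = €29.62. Over-quota duty = €179.28 × 13% = €23.31.
Line duty = €29.62 + €23.31 = €52.93.
Line 3 (95.01, Merania, 1,522 kg, €228,193.46):
Base rate for 95.01 is €5.78/kg.
95.01 has an FTA preferential rate, but origin Merania is not Zorar; base rate stands.
Duty = 1,522 × €5.78 = €8,797.16.
Total = €17,174.10 + €52.93 + €8,797.16 = €26,024.19.

€26,024.19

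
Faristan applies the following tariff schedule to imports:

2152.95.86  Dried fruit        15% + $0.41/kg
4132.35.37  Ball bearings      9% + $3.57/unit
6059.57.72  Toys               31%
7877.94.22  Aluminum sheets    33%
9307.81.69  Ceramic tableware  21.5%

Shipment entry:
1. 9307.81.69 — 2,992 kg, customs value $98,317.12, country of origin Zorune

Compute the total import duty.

$21,138.18

Line 1 (9307.81.69, Zorune, 2,992 kg, $98,317.12):
Base rate for 9307.81.69 is 21.5%.
Duty = $98,317.12 × 21.5% = $21,138.18.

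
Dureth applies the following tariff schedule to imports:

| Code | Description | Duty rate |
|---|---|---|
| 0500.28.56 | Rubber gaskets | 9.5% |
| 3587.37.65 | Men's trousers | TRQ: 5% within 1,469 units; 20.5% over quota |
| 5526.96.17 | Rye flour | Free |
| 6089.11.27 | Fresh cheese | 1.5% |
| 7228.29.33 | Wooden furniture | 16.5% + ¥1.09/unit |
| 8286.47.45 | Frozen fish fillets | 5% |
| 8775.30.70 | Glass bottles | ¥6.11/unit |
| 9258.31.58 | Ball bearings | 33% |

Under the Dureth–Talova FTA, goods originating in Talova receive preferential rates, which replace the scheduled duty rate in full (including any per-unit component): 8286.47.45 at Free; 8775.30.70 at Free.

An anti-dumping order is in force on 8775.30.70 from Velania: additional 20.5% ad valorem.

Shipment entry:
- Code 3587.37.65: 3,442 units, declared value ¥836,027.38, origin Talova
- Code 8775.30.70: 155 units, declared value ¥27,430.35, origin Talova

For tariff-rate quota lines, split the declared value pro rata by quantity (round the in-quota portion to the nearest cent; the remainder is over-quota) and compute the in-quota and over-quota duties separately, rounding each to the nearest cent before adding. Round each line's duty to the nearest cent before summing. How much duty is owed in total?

¥116,080.77

Line 1 (3587.37.65, Talova, 3,442 units, ¥836,027.38):
Code 3587.37.65 is under a tariff-rate quota (threshold 1,469 units). In-quota: 1,469 units at 5%; over-quota: 1,973 units at 20.5%.
Pro-rata value split: in-quota = ¥836,027.38 × 1,469/3,442 = ¥356,805.41; over-quota = ¥836,027.38 − ¥356,805.41 = ¥479,221.97.
In-quota duty = ¥356,805.41 × 5% = ¥17,840.27. Over-quota duty = ¥479,221.97 × 20.5% = ¥98,240.50.
Line duty = ¥17,840.27 + ¥98,240.50 = ¥116,080.77.
Line 2 (8775.30.70, Talova, 155 units, ¥27,430.35):
Base rate for 8775.30.70 is ¥6.11/unit.
Origin Talova qualifies under the Dureth–Talova agreement and 8775.30.70 is covered: preferential rate Free applies instead.
The additional-duty order on 8775.30.70 targets Velania, not Talova; it does not apply.
Duty = ¥27,430.35 × 0% = ¥0.00.
Total = ¥116,080.77 + ¥0.00 = ¥116,080.77.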